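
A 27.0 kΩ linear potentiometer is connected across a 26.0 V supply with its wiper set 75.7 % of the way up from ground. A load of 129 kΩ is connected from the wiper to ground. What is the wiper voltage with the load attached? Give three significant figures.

The wiper splits the pot into (1−α)R = 6.561 kΩ above and αR = 20.44 kΩ below.
Lower section ‖ load = 17.64 kΩ.
V_wiper = 26.0 × 17.64/(6.561 + 17.64) = 19.0 V.

V ≈ 19.0 V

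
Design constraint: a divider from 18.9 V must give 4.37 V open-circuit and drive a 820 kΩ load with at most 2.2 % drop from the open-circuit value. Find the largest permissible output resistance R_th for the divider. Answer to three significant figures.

R_th ≤ 18.4 kΩ

Loading drop = R_th/(R_th + R_L) ≤ 0.0220, so R_th ≤ R_L · ε/(1−ε) = 820 kΩ × 0.0220/0.9780 = 18.4 kΩ.
(Any R1, R2 with R2/(R1+R2) = 0.231 and R1‖R2 ≤ 18.4 kΩ will meet the spec.)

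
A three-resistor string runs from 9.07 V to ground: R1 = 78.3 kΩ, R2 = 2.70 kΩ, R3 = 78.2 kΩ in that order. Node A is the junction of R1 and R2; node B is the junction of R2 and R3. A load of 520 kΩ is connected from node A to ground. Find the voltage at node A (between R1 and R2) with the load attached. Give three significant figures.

Below node A the series string R2+R3 = 80.90 kΩ sits in parallel with the 520 kΩ load: 70.01 kΩ.
V_A = 9.07 × 70.01/(78.3 + 70.01) = 4.28 V.

V ≈ 4.28 V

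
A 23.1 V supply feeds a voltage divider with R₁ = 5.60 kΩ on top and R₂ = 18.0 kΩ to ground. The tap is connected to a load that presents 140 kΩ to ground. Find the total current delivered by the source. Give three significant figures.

I ≈ 1.07 mA

R₂‖R_L = 15.95 kΩ, so the source sees R₁ + R₂‖R_L = 21.55 kΩ.
I = 23.1 V / 21.55 kΩ = 1.07 mA.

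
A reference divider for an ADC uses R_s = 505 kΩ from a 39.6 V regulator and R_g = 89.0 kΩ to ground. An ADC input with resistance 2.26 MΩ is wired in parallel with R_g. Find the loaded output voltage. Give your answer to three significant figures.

V_out ≈ 5.74 V

The load sits in parallel with R_g: R_g‖R_L = (89.0 × 2260) / (89.0 + 2260) = 85.63 kΩ.
V_out = 39.6 × 85.63 / (505 + 85.63) = 39.6 × 85.63/590.6 = 5.74 V.
(Unloaded it would have been 5.93 V.)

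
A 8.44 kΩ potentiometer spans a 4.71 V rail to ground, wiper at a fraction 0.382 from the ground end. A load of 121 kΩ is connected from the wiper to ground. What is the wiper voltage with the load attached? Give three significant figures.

The wiper splits the pot into (1−α)R = 5.216 kΩ above and αR = 3.224 kΩ below.
Lower section ‖ load = 3.140 kΩ.
V_wiper = 4.71 × 3.140/(5.216 + 3.140) = 1.77 V.

V ≈ 1.77 V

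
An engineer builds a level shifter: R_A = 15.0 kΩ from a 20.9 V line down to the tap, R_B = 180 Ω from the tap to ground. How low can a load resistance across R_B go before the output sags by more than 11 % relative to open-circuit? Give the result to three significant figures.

Output resistance R_th = R_A‖R_B = (15000 × 180)/15180 = 177.9 Ω.
The fractional drop is R_th/(R_th + R_L); requiring this ≤ 0.110 gives R_L ≥ R_th(1/0.110 − 1) = 177.9 × 8.091 = 1.44 kΩ.

R_L(min) ≈ 1.44 kΩ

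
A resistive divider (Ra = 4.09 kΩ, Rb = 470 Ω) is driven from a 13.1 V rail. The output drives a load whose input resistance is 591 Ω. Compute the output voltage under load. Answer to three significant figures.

The load sits in parallel with Rb: Rb‖R_L = (470 × 591) / (470 + 591) = 261.8 Ω.
V_out = 13.1 × 261.8 / (4090 + 261.8) = 13.1 × 261.8/4352 = 0.788 V.

V_out ≈ 0.788 V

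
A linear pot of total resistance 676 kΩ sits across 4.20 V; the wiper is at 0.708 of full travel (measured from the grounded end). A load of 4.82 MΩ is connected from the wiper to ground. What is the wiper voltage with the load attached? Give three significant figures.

The wiper splits the pot into (1−α)R = 197.4 kΩ above and αR = 478.6 kΩ below.
Lower section ‖ load = 435.4 kΩ.
V_wiper = 4.20 × 435.4/(197.4 + 435.4) = 2.89 V.

V ≈ 2.89 V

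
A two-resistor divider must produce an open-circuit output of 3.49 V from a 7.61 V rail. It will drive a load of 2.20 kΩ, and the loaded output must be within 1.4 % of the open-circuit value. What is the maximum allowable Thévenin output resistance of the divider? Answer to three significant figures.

R_th ≤ 31.2 Ω

Loading drop = R_th/(R_th + R_L) ≤ 0.0140, so R_th ≤ R_L · ε/(1−ε) = 2.20 kΩ × 0.0140/0.9860 = 31.2 Ω.
(Any R1, R2 with R2/(R1+R2) = 0.459 and R1‖R2 ≤ 31.2 Ω will meet the spec.)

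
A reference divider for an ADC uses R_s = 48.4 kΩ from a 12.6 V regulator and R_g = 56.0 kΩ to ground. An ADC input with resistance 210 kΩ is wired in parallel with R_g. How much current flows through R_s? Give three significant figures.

R_g‖R_L = 44.21 kΩ, so the source sees R_s + R_g‖R_L = 92.61 kΩ.
I = 12.6 V / 92.61 kΩ = 0.136 mA.

I ≈ 0.136 mA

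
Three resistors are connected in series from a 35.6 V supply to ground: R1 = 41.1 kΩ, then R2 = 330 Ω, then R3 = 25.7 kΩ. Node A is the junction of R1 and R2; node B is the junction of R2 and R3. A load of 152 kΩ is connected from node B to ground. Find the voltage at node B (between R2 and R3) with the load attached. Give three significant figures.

V ≈ 12.3 V

At node B, R3 is in parallel with the load: R3‖R_L = 21980 Ω.
Below node A the resistance is R2 + (R3‖R_L) = 22310 Ω, so V_A = 35.6 × 22310/63410 = 12.53 V.
Then V_B = V_A × (R3‖R_L)/(R2 + R3‖R_L) = 12.53 × 21980/22310 = 12.3 V.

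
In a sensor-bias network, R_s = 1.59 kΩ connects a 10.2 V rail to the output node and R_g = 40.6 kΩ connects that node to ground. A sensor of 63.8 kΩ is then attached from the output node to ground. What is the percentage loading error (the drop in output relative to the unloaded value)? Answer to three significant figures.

The divider's output (Thévenin) resistance is R_s‖R_g = 1.530 kΩ.
Fractional drop under load = R_th/(R_th + R_L) = 1.530 / (1.530 + 63.8) = 0.02342.
So the output falls by 2.34 %.

2.34 %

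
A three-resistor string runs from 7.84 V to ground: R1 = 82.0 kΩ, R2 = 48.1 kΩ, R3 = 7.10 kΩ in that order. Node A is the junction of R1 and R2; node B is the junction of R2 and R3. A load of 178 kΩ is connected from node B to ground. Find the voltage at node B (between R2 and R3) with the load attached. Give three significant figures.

V ≈ 0.391 V

At node B, R3 is in parallel with the load: R3‖R_L = 6.828 kΩ.
Below node A the resistance is R2 + (R3‖R_L) = 54.93 kΩ, so V_A = 7.84 × 54.93/136.9 = 3.145 V.
Then V_B = V_A × (R3‖R_L)/(R2 + R3‖R_L) = 3.145 × 6.828/54.93 = 0.391 V.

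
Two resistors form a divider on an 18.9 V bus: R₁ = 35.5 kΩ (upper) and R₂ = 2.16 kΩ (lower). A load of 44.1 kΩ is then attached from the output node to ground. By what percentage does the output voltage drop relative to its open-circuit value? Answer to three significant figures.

4.41 %

The divider's output (Thévenin) resistance is R₁‖R₂ = 2.036 kΩ.
Fractional drop under load = R_th/(R_th + R_L) = 2.036 / (2.036 + 44.1) = 0.04413.
So the output falls by 4.41 %.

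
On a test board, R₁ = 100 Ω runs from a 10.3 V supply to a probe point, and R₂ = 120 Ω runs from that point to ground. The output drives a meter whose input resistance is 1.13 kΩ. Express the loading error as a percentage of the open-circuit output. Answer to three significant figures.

4.60 %

The divider's output (Thévenin) resistance is R₁‖R₂ = 54.55 Ω.
Fractional drop under load = R_th/(R_th + R_L) = 54.55 / (54.55 + 1130) = 0.04605.
So the output falls by 4.60 %.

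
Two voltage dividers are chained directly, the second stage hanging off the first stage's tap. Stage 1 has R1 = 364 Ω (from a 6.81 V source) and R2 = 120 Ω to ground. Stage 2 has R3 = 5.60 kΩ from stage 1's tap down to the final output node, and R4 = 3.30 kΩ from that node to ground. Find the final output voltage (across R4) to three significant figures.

V_out ≈ 0.620 V

Stage 2 presents R3+R4 = 8900 Ω as a load on stage 1's tap.
Stage 1's lower leg becomes R2‖(R3+R4) = 118.4 Ω, so V_mid = 6.81 × 118.4/482.4 = 1.671 V.
Stage 2 is itself unloaded: V_out = V_mid × R4/(R3+R4) = 1.671 × 3300/8900 = 0.620 V.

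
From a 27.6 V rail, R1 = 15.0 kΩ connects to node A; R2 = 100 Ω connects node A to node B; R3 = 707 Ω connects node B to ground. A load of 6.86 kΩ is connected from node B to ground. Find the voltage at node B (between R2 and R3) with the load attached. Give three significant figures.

At node B, R3 is in parallel with the load: R3‖R_L = 640.9 Ω.
Below node A the resistance is R2 + (R3‖R_L) = 740.9 Ω, so V_A = 27.6 × 740.9/15740 = 1.299 V.
Then V_B = V_A × (R3‖R_L)/(R2 + R3‖R_L) = 1.299 × 640.9/740.9 = 1.12 V.

V ≈ 1.12 V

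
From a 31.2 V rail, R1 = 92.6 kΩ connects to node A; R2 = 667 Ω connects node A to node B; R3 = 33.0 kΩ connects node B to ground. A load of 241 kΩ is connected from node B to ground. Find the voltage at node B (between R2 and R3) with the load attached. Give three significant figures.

At node B, R3 is in parallel with the load: R3‖R_L = 29030 Ω.
Below node A the resistance is R2 + (R3‖R_L) = 29690 Ω, so V_A = 31.2 × 29690/122300 = 7.575 V.
Then V_B = V_A × (R3‖R_L)/(R2 + R3‖R_L) = 7.575 × 29030/29690 = 7.41 V.

V ≈ 7.41 V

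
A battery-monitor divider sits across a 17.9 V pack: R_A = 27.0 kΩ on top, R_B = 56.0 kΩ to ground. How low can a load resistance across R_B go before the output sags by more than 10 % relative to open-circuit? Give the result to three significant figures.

R_L(min) ≈ 164 kΩ

Output resistance R_th = R_A‖R_B = (27.0 × 56.0)/83.00 = 18.22 kΩ.
The fractional drop is R_th/(R_th + R_L); requiring this ≤ 0.100 gives R_L ≥ R_th(1/0.100 − 1) = 18.22 × 9.000 = 164 kΩ.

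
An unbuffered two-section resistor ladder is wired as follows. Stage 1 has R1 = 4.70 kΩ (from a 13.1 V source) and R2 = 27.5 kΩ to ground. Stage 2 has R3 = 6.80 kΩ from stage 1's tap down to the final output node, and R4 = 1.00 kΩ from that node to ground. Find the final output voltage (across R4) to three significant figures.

Stage 2 presents R3+R4 = 7.800 kΩ as a load on stage 1's tap.
Stage 1's lower leg becomes R2‖(R3+R4) = 6.076 kΩ, so V_mid = 13.1 × 6.076/10.78 = 7.387 V.
Stage 2 is itself unloaded: V_out = V_mid × R4/(R3+R4) = 7.387 × 1.00/7.800 = 0.947 V.

V_out ≈ 0.947 V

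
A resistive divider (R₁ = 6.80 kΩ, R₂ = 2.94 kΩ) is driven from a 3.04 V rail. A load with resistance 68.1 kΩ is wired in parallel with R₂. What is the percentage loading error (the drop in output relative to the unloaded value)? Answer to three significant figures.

The divider's output (Thévenin) resistance is R₁‖R₂ = 2.053 kΩ.
Fractional drop under load = R_th/(R_th + R_L) = 2.053 / (2.053 + 68.1) = 0.02926.
So the output falls by 2.93 %.

2.93 %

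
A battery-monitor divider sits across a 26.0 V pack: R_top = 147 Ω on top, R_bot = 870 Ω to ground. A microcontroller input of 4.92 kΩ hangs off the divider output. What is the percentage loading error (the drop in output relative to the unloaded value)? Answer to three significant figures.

2.49 %

The divider's output (Thévenin) resistance is R_top‖R_bot = 125.8 Ω.
Fractional drop under load = R_th/(R_th + R_L) = 125.8 / (125.8 + 4920) = 0.02492.
So the output falls by 2.49 %.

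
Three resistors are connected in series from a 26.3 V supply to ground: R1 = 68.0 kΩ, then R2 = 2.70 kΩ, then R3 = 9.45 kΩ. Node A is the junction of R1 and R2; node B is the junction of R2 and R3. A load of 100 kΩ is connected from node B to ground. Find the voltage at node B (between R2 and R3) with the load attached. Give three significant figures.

At node B, R3 is in parallel with the load: R3‖R_L = 8.634 kΩ.
Below node A the resistance is R2 + (R3‖R_L) = 11.33 kΩ, so V_A = 26.3 × 11.33/79.33 = 3.757 V.
Then V_B = V_A × (R3‖R_L)/(R2 + R3‖R_L) = 3.757 × 8.634/11.33 = 2.86 V.

V ≈ 2.86 V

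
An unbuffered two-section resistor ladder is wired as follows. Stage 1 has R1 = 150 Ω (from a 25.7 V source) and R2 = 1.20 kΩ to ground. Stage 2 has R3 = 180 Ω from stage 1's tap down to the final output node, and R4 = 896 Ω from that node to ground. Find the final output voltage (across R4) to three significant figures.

V_out ≈ 16.9 V

Stage 2 presents R3+R4 = 1076 Ω as a load on stage 1's tap.
Stage 1's lower leg becomes R2‖(R3+R4) = 567.3 Ω, so V_mid = 25.7 × 567.3/717.3 = 20.33 V.
Stage 2 is itself unloaded: V_out = V_mid × R4/(R3+R4) = 20.33 × 896/1076 = 16.9 V.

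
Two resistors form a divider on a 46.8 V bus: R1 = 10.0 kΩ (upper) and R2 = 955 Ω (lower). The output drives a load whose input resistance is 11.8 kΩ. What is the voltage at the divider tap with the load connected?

The load sits in parallel with R2: R2‖R_L = (955 × 11800) / (955 + 11800) = 883.5 Ω.
V_out = 46.8 × 883.5 / (10000 + 883.5) = 46.8 × 883.5/10880 = 3.80 V.
(Unloaded it would have been 4.08 V.)

V_out ≈ 3.80 V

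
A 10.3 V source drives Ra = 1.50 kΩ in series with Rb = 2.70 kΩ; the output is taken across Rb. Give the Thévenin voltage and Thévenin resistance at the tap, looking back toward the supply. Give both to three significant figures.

V_th is the open-circuit tap voltage: 10.3 × 2.70/(1.50 + 2.70) = 6.62 V.
With the supply zeroed, Ra and Rb appear in parallel from the tap: R_th = Ra‖Rb = (1.50 × 2.70)/4.200 = 964 Ω.

V_th = 6.62 V, R_th = 964 Ω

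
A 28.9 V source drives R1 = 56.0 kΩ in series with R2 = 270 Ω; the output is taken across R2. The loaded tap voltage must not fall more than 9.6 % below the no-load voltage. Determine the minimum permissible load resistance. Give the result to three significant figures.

Output resistance R_th = R1‖R2 = (56000 × 270)/56270 = 268.7 Ω.
The fractional drop is R_th/(R_th + R_L); requiring this ≤ 0.0960 gives R_L ≥ R_th(1/0.0960 − 1) = 268.7 × 9.417 = 2.53 kΩ.

R_L(min) ≈ 2.53 kΩ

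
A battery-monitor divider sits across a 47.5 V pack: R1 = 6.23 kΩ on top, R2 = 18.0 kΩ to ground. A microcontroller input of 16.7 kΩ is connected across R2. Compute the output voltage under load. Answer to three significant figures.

The load sits in parallel with R2: R2‖R_L = (18.0 × 16.7) / (18.0 + 16.7) = 8.663 kΩ.
V_out = 47.5 × 8.663 / (6.23 + 8.663) = 47.5 × 8.663/14.89 = 27.6 V.

V_out ≈ 27.6 V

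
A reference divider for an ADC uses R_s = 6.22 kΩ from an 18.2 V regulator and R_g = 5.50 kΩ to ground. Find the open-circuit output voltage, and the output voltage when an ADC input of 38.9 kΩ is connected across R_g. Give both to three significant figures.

Open-circuit: V = 18.2 × 5.50/(6.22 + 5.50) = 8.54 V.
With the load, R_g becomes R_g‖R_L = 4.819 kΩ, so V = 18.2 × 4.819/11.04 = 7.94 V.

Unloaded: 8.54 V; loaded: 7.94 V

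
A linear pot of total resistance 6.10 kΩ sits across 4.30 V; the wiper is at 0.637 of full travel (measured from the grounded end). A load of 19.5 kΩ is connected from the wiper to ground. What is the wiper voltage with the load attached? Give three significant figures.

The wiper splits the pot into (1−α)R = 2.214 kΩ above and αR = 3.886 kΩ below.
Lower section ‖ load = 3.240 kΩ.
V_wiper = 4.30 × 3.240/(2.214 + 3.240) = 2.55 V.

V ≈ 2.55 V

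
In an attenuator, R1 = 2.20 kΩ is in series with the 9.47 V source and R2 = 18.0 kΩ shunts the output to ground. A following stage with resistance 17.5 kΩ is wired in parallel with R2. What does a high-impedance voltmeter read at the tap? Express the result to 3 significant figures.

The load sits in parallel with R2: R2‖R_L = (18.0 × 17.5) / (18.0 + 17.5) = 8.873 kΩ.
V_out = 9.47 × 8.873 / (2.20 + 8.873) = 9.47 × 8.873/11.07 = 7.59 V.

V_out ≈ 7.59 V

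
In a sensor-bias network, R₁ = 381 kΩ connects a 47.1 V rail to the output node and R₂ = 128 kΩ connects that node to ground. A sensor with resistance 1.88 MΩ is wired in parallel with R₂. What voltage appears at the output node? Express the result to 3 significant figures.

The load sits in parallel with R₂: R₂‖R_L = (128 × 1880) / (128 + 1880) = 119.8 kΩ.
V_out = 47.1 × 119.8 / (381 + 119.8) = 47.1 × 119.8/500.8 = 11.3 V.

V_out ≈ 11.3 V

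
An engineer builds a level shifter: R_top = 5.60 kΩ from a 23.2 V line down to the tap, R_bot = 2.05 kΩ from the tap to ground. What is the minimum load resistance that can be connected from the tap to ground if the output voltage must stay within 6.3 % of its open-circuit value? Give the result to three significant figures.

R_L(min) ≈ 22.3 kΩ

Output resistance R_th = R_top‖R_bot = (5.60 × 2.05)/7.650 = 1.501 kΩ.
The fractional drop is R_th/(R_th + R_L); requiring this ≤ 0.0630 gives R_L ≥ R_th(1/0.0630 − 1) = 1.501 × 14.87 = 22.3 kΩ.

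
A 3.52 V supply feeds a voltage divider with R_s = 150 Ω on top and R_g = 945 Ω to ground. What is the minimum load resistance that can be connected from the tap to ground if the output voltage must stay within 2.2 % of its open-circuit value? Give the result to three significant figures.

R_L(min) ≈ 5.75 kΩ

Output resistance R_th = R_s‖R_g = (150 × 945)/1095 = 129.5 Ω.
The fractional drop is R_th/(R_th + R_L); requiring this ≤ 0.0220 gives R_L ≥ R_th(1/0.0220 − 1) = 129.5 × 44.45 = 5.75 kΩ.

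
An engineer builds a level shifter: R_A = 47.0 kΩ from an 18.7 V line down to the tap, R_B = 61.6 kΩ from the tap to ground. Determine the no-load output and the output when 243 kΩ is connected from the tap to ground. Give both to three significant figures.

Unloaded: 10.6 V; loaded: 9.56 V

Open-circuit: V = 18.7 × 61.6/(47.0 + 61.6) = 10.6 V.
With the load, R_B becomes R_B‖R_L = 49.14 kΩ, so V = 18.7 × 49.14/96.14 = 9.56 V.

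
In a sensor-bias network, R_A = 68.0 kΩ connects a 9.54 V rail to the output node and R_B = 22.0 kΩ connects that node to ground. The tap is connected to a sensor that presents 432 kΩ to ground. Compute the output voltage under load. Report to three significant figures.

V_out ≈ 2.25 V

The load sits in parallel with R_B: R_B‖R_L = (22.0 × 432) / (22.0 + 432) = 20.93 kΩ.
V_out = 9.54 × 20.93 / (68.0 + 20.93) = 9.54 × 20.93/88.93 = 2.25 V.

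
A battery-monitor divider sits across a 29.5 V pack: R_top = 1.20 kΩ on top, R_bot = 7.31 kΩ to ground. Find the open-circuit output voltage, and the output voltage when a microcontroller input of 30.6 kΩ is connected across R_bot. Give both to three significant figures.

Open-circuit: V = 29.5 × 7.31/(1.20 + 7.31) = 25.3 V.
With the load, R_bot becomes R_bot‖R_L = 5.900 kΩ, so V = 29.5 × 5.900/7.100 = 24.5 V.

Unloaded: 25.3 V; loaded: 24.5 V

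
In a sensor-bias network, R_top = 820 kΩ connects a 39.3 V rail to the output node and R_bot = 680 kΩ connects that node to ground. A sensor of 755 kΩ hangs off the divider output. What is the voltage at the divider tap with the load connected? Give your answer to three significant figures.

V_out ≈ 11.9 V

The load sits in parallel with R_bot: R_bot‖R_L = (680 × 755) / (680 + 755) = 357.8 kΩ.
V_out = 39.3 × 357.8 / (820 + 357.8) = 39.3 × 357.8/1178 = 11.9 V.
(Unloaded it would have been 17.8 V.)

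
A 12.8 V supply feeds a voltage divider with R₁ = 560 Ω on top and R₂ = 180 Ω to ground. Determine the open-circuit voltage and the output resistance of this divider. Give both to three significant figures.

V_th = 3.11 V, R_th = 136 Ω

V_th is the open-circuit tap voltage: 12.8 × 180/(560 + 180) = 3.11 V.
With the supply zeroed, R₁ and R₂ appear in parallel from the tap: R_th = R₁‖R₂ = (560 × 180)/740.0 = 136 Ω.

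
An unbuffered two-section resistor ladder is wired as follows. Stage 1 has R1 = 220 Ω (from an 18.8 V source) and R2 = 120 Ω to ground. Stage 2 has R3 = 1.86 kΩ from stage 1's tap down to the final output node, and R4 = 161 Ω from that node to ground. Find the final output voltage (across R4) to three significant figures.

Stage 2 presents R3+R4 = 2021 Ω as a load on stage 1's tap.
Stage 1's lower leg becomes R2‖(R3+R4) = 113.3 Ω, so V_mid = 18.8 × 113.3/333.3 = 6.390 V.
Stage 2 is itself unloaded: V_out = V_mid × R4/(R3+R4) = 6.390 × 161/2021 = 0.509 V.

V_out ≈ 0.509 V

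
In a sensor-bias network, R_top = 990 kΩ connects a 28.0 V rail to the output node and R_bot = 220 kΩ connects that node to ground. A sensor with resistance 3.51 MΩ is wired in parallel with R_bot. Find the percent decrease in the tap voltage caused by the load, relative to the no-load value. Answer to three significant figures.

4.88 %

The divider's output (Thévenin) resistance is R_top‖R_bot = 180.0 kΩ.
Fractional drop under load = R_th/(R_th + R_L) = 180.0 / (180.0 + 3510) = 0.04878.
So the output falls by 4.88 %.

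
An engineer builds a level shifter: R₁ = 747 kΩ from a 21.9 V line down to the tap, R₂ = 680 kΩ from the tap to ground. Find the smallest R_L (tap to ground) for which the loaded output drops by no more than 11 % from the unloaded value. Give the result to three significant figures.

Output resistance R_th = R₁‖R₂ = (747 × 680)/1427 = 356.0 kΩ.
The fractional drop is R_th/(R_th + R_L); requiring this ≤ 0.110 gives R_L ≥ R_th(1/0.110 − 1) = 356.0 × 8.091 = 2.88 MΩ.

R_L(min) ≈ 2.88 MΩ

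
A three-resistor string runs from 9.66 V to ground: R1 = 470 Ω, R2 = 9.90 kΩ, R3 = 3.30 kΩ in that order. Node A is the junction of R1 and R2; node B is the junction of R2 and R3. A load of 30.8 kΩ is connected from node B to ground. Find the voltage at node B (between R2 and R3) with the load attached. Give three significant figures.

V ≈ 2.16 V

At node B, R3 is in parallel with the load: R3‖R_L = 2981 Ω.
Below node A the resistance is R2 + (R3‖R_L) = 12880 Ω, so V_A = 9.66 × 12880/13350 = 9.320 V.
Then V_B = V_A × (R3‖R_L)/(R2 + R3‖R_L) = 9.320 × 2981/12880 = 2.16 V.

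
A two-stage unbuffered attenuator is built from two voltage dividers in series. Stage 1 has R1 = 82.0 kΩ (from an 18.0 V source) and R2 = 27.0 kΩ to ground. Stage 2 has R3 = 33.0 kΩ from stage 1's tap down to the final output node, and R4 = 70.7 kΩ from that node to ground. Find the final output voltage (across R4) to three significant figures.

V_out ≈ 2.54 V

Stage 2 presents R3+R4 = 103.7 kΩ as a load on stage 1's tap.
Stage 1's lower leg becomes R2‖(R3+R4) = 21.42 kΩ, so V_mid = 18.0 × 21.42/103.4 = 3.728 V.
Stage 2 is itself unloaded: V_out = V_mid × R4/(R3+R4) = 3.728 × 70.7/103.7 = 2.54 V.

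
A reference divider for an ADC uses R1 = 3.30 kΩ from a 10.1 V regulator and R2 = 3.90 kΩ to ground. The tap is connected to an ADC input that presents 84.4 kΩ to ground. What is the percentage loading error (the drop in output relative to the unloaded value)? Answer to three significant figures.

2.07 %

The divider's output (Thévenin) resistance is R1‖R2 = 1.788 kΩ.
Fractional drop under load = R_th/(R_th + R_L) = 1.788 / (1.788 + 84.4) = 0.02074.
So the output falls by 2.07 %.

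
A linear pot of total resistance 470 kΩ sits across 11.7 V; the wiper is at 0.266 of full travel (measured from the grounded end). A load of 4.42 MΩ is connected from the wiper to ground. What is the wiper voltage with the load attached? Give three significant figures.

The wiper splits the pot into (1−α)R = 345.0 kΩ above and αR = 125.0 kΩ below.
Lower section ‖ load = 121.6 kΩ.
V_wiper = 11.7 × 121.6/(345.0 + 121.6) = 3.05 V.

V ≈ 3.05 V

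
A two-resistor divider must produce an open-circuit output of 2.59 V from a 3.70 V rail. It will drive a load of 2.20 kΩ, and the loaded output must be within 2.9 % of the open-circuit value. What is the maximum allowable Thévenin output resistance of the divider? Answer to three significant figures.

R_th ≤ 65.7 Ω

Loading drop = R_th/(R_th + R_L) ≤ 0.0290, so R_th ≤ R_L · ε/(1−ε) = 2.20 kΩ × 0.0290/0.9710 = 65.7 Ω.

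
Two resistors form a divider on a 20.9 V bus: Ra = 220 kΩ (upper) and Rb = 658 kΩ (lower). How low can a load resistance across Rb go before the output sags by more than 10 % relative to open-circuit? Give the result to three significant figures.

Output resistance R_th = Ra‖Rb = (220 × 658)/878.0 = 164.9 kΩ.
The fractional drop is R_th/(R_th + R_L); requiring this ≤ 0.100 gives R_L ≥ R_th(1/0.100 − 1) = 164.9 × 9.000 = 1.48 MΩ.

R_L(min) ≈ 1.48 MΩ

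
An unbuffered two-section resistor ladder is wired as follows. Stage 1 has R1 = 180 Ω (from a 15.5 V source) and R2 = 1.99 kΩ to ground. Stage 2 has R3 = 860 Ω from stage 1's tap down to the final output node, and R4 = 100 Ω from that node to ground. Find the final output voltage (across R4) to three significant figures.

V_out ≈ 1.26 V

Stage 2 presents R3+R4 = 960.0 Ω as a load on stage 1's tap.
Stage 1's lower leg becomes R2‖(R3+R4) = 647.6 Ω, so V_mid = 15.5 × 647.6/827.6 = 12.13 V.
Stage 2 is itself unloaded: V_out = V_mid × R4/(R3+R4) = 12.13 × 100/960.0 = 1.26 V.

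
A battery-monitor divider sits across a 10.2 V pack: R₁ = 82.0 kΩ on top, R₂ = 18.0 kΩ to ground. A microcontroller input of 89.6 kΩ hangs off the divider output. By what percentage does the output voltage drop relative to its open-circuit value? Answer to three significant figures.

Unloaded V = 10.2 × 18.0/100.0 = 1.8360 V.
Loaded: R₂‖R_L = 14.99 kΩ, giving V = 10.2 × 14.99/96.99 = 1.5763 V.
Drop = (1.8360 − 1.5763) / 1.8360 = 14.1 %.

14.1 %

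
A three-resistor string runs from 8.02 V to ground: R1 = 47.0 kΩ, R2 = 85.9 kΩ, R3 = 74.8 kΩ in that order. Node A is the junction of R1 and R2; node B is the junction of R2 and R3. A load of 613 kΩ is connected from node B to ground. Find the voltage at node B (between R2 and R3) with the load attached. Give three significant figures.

At node B, R3 is in parallel with the load: R3‖R_L = 66.67 kΩ.
Below node A the resistance is R2 + (R3‖R_L) = 152.6 kΩ, so V_A = 8.02 × 152.6/199.6 = 6.131 V.
Then V_B = V_A × (R3‖R_L)/(R2 + R3‖R_L) = 6.131 × 66.67/152.6 = 2.68 V.

V ≈ 2.68 V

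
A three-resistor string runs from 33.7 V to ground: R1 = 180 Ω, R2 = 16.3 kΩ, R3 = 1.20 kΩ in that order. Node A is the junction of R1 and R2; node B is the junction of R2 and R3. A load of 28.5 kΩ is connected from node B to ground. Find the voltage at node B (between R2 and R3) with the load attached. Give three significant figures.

At node B, R3 is in parallel with the load: R3‖R_L = 1152 Ω.
Below node A the resistance is R2 + (R3‖R_L) = 17450 Ω, so V_A = 33.7 × 17450/17630 = 33.36 V.
Then V_B = V_A × (R3‖R_L)/(R2 + R3‖R_L) = 33.36 × 1152/17450 = 2.20 V.

V ≈ 2.20 V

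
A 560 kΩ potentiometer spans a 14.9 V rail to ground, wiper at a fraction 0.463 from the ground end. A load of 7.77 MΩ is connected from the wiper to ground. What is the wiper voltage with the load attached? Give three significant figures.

The wiper splits the pot into (1−α)R = 300.7 kΩ above and αR = 259.3 kΩ below.
Lower section ‖ load = 250.9 kΩ.
V_wiper = 14.9 × 250.9/(300.7 + 250.9) = 6.78 V.

V ≈ 6.78 V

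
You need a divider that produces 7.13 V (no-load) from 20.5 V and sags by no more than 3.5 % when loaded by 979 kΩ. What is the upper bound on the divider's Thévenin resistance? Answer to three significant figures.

R_th ≤ 35.5 kΩ

Loading drop = R_th/(R_th + R_L) ≤ 0.0350, so R_th ≤ R_L · ε/(1−ε) = 979 kΩ × 0.0350/0.9650 = 35.5 kΩ.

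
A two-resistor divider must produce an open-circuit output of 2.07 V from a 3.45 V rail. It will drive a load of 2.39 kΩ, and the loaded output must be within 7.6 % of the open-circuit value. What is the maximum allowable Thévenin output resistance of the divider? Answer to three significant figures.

Loading drop = R_th/(R_th + R_L) ≤ 0.0760, so R_th ≤ R_L · ε/(1−ε) = 2.39 kΩ × 0.0760/0.9240 = 197 Ω.

R_th ≤ 197 Ω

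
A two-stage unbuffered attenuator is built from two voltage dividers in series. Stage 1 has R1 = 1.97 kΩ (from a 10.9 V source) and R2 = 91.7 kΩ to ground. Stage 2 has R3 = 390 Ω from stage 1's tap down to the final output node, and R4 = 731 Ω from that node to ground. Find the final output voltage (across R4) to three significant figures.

Stage 2 presents R3+R4 = 1121 Ω as a load on stage 1's tap.
Stage 1's lower leg becomes R2‖(R3+R4) = 1107 Ω, so V_mid = 10.9 × 1107/3077 = 3.922 V.
Stage 2 is itself unloaded: V_out = V_mid × R4/(R3+R4) = 3.922 × 731/1121 = 2.56 V.

V_out ≈ 2.56 V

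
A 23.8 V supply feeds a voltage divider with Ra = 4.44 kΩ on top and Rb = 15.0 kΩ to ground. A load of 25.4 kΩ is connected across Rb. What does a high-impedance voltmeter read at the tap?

V_out ≈ 16.2 V

The load sits in parallel with Rb: Rb‖R_L = (15.0 × 25.4) / (15.0 + 25.4) = 9.431 kΩ.
V_out = 23.8 × 9.431 / (4.44 + 9.431) = 23.8 × 9.431/13.87 = 16.2 V.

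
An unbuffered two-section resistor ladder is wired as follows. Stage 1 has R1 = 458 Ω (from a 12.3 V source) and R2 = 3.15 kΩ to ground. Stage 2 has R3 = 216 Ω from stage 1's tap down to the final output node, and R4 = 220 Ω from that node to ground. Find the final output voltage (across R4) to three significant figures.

V_out ≈ 2.83 V

Stage 2 presents R3+R4 = 436.0 Ω as a load on stage 1's tap.
Stage 1's lower leg becomes R2‖(R3+R4) = 383.0 Ω, so V_mid = 12.3 × 383.0/841.0 = 5.601 V.
Stage 2 is itself unloaded: V_out = V_mid × R4/(R3+R4) = 5.601 × 220/436.0 = 2.83 V.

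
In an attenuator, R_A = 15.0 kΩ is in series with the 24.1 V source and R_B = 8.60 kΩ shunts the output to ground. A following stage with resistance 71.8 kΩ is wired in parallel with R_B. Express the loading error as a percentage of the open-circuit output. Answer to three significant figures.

The divider's output (Thévenin) resistance is R_A‖R_B = 5.466 kΩ.
Fractional drop under load = R_th/(R_th + R_L) = 5.466 / (5.466 + 71.8) = 0.07074.
So the output falls by 7.07 %.

7.07 %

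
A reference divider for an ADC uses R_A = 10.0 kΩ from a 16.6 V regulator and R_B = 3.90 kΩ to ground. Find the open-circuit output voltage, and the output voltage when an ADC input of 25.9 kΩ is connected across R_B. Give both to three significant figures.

Open-circuit: V = 16.6 × 3.90/(10.0 + 3.90) = 4.66 V.
With the load, R_B becomes R_B‖R_L = 3.390 kΩ, so V = 16.6 × 3.390/13.39 = 4.20 V.

Unloaded: 4.66 V; loaded: 4.20 V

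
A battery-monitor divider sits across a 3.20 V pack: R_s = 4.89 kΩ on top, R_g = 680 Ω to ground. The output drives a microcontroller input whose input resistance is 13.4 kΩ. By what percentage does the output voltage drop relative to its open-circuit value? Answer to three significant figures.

The divider's output (Thévenin) resistance is R_s‖R_g = 597.0 Ω.
Fractional drop under load = R_th/(R_th + R_L) = 597.0 / (597.0 + 13400) = 0.04265.
So the output falls by 4.27 %.

4.27 %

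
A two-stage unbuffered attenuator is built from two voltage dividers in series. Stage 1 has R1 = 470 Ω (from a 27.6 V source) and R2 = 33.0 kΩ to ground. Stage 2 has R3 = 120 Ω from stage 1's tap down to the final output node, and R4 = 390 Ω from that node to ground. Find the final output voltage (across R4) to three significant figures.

Stage 2 presents R3+R4 = 510.0 Ω as a load on stage 1's tap.
Stage 1's lower leg becomes R2‖(R3+R4) = 502.2 Ω, so V_mid = 27.6 × 502.2/972.2 = 14.26 V.
Stage 2 is itself unloaded: V_out = V_mid × R4/(R3+R4) = 14.26 × 390/510.0 = 10.9 V.

V_out ≈ 10.9 V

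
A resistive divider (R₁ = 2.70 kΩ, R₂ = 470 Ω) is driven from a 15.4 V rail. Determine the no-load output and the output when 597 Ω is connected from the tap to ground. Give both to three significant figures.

Unloaded: 2.28 V; loaded: 1.37 V

Open-circuit: V = 15.4 × 470/(2700 + 470) = 2.28 V.
With the load, R₂ becomes R₂‖R_L = 263.0 Ω, so V = 15.4 × 263.0/2963 = 1.37 V.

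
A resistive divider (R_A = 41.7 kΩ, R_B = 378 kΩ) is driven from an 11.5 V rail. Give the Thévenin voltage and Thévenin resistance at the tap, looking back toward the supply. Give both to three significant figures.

V_th = 10.4 V, R_th = 37.6 kΩ

V_th is the open-circuit tap voltage: 11.5 × 378/(41.7 + 378) = 10.4 V.
With the supply zeroed, R_A and R_B appear in parallel from the tap: R_th = R_A‖R_B = (41.7 × 378)/419.7 = 37.6 kΩ.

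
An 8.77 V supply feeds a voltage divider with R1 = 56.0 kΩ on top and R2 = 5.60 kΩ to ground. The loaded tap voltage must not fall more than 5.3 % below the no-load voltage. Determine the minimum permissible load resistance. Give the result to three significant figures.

Output resistance R_th = R1‖R2 = (56.0 × 5.60)/61.60 = 5.091 kΩ.
The fractional drop is R_th/(R_th + R_L); requiring this ≤ 0.0530 gives R_L ≥ R_th(1/0.0530 − 1) = 5.091 × 17.87 = 91.0 kΩ.

R_L(min) ≈ 91.0 kΩ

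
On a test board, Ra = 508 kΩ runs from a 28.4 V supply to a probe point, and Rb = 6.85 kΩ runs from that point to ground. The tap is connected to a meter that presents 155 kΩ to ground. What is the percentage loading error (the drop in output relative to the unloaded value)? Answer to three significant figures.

The divider's output (Thévenin) resistance is Ra‖Rb = 6.759 kΩ.
Fractional drop under load = R_th/(R_th + R_L) = 6.759 / (6.759 + 155) = 0.04178.
So the output falls by 4.18 %.

4.18 %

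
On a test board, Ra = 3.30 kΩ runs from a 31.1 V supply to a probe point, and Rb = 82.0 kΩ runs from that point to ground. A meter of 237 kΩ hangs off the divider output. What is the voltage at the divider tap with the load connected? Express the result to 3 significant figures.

The load sits in parallel with Rb: Rb‖R_L = (82.0 × 237) / (82.0 + 237) = 60.92 kΩ.
V_out = 31.1 × 60.92 / (3.30 + 60.92) = 31.1 × 60.92/64.22 = 29.5 V.

V_out ≈ 29.5 V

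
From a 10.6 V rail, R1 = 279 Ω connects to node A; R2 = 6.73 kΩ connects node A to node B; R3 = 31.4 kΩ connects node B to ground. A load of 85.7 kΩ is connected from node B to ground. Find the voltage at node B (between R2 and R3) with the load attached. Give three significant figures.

At node B, R3 is in parallel with the load: R3‖R_L = 22980 Ω.
Below node A the resistance is R2 + (R3‖R_L) = 29710 Ω, so V_A = 10.6 × 29710/29990 = 10.50 V.
Then V_B = V_A × (R3‖R_L)/(R2 + R3‖R_L) = 10.50 × 22980/29710 = 8.12 V.

V ≈ 8.12 V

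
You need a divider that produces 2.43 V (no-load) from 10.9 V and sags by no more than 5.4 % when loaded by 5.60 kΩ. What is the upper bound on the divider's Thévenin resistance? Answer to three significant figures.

Loading drop = R_th/(R_th + R_L) ≤ 0.0540, so R_th ≤ R_L · ε/(1−ε) = 5.60 kΩ × 0.0540/0.9460 = 320 Ω.

R_th ≤ 320 Ω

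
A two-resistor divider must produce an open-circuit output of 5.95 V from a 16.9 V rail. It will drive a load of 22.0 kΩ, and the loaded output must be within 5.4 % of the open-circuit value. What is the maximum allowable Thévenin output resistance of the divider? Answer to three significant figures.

Loading drop = R_th/(R_th + R_L) ≤ 0.0540, so R_th ≤ R_L · ε/(1−ε) = 22.0 kΩ × 0.0540/0.9460 = 1.26 kΩ.

R_th ≤ 1.26 kΩ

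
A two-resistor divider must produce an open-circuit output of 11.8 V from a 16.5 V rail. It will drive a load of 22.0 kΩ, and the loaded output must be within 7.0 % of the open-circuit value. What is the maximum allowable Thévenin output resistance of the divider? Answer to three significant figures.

R_th ≤ 1.66 kΩ

Loading drop = R_th/(R_th + R_L) ≤ 0.0700, so R_th ≤ R_L · ε/(1−ε) = 22.0 kΩ × 0.0700/0.9300 = 1.66 kΩ.
(Any R1, R2 with R2/(R1+R2) = 0.715 and R1‖R2 ≤ 1.66 kΩ will meet the spec.)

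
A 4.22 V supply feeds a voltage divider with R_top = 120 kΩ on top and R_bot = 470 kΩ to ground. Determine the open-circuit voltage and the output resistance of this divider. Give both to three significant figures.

V_th = 3.36 V, R_th = 95.6 kΩ

V_th is the open-circuit tap voltage: 4.22 × 470/(120 + 470) = 3.36 V.
With the supply zeroed, R_top and R_bot appear in parallel from the tap: R_th = R_top‖R_bot = (120 × 470)/590.0 = 95.6 kΩ.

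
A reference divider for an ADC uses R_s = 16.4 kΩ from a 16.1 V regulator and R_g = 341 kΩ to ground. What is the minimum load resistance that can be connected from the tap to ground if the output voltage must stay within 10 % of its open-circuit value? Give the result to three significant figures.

Output resistance R_th = R_s‖R_g = (16.4 × 341)/357.4 = 15.65 kΩ.
The fractional drop is R_th/(R_th + R_L); requiring this ≤ 0.100 gives R_L ≥ R_th(1/0.100 − 1) = 15.65 × 9.000 = 141 kΩ.

R_L(min) ≈ 141 kΩ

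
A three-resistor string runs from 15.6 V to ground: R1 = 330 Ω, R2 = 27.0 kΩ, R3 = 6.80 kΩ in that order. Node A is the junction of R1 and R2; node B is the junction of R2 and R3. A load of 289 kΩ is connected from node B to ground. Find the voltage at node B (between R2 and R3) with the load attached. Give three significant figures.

At node B, R3 is in parallel with the load: R3‖R_L = 6644 Ω.
Below node A the resistance is R2 + (R3‖R_L) = 33640 Ω, so V_A = 15.6 × 33640/33970 = 15.45 V.
Then V_B = V_A × (R3‖R_L)/(R2 + R3‖R_L) = 15.45 × 6644/33640 = 3.05 V.

V ≈ 3.05 V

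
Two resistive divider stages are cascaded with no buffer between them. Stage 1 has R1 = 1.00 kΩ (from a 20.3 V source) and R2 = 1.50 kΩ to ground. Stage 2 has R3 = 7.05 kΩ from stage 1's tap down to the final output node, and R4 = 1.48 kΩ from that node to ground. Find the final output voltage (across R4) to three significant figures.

V_out ≈ 1.97 V

Stage 2 presents R3+R4 = 8.530 kΩ as a load on stage 1's tap.
Stage 1's lower leg becomes R2‖(R3+R4) = 1.276 kΩ, so V_mid = 20.3 × 1.276/2.276 = 11.38 V.
Stage 2 is itself unloaded: V_out = V_mid × R4/(R3+R4) = 11.38 × 1.48/8.530 = 1.97 V.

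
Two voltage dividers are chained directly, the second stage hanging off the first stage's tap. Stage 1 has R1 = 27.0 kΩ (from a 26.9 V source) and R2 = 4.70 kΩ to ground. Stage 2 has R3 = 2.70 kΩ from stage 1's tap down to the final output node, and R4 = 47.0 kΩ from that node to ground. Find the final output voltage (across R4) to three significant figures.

V_out ≈ 3.49 V

Stage 2 presents R3+R4 = 49.70 kΩ as a load on stage 1's tap.
Stage 1's lower leg becomes R2‖(R3+R4) = 4.294 kΩ, so V_mid = 26.9 × 4.294/31.29 = 3.691 V.
Stage 2 is itself unloaded: V_out = V_mid × R4/(R3+R4) = 3.691 × 47.0/49.70 = 3.49 V.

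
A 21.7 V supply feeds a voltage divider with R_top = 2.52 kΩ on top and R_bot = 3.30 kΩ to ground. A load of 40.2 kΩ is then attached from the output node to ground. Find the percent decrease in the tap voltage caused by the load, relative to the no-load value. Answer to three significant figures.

The divider's output (Thévenin) resistance is R_top‖R_bot = 1.429 kΩ.
Fractional drop under load = R_th/(R_th + R_L) = 1.429 / (1.429 + 40.2) = 0.03432.
So the output falls by 3.43 %.

3.43 %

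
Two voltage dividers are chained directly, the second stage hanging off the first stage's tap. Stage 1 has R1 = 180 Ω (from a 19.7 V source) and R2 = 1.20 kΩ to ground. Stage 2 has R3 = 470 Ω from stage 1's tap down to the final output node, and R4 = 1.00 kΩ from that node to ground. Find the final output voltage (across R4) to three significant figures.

Stage 2 presents R3+R4 = 1470 Ω as a load on stage 1's tap.
Stage 1's lower leg becomes R2‖(R3+R4) = 660.7 Ω, so V_mid = 19.7 × 660.7/840.7 = 15.48 V.
Stage 2 is itself unloaded: V_out = V_mid × R4/(R3+R4) = 15.48 × 1000/1470 = 10.5 V.

V_out ≈ 10.5 V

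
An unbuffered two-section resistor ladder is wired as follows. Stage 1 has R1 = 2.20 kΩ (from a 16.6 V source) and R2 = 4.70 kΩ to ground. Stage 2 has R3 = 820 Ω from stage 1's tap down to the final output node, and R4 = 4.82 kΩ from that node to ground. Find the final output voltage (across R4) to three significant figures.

V_out ≈ 7.63 V

Stage 2 presents R3+R4 = 5640 Ω as a load on stage 1's tap.
Stage 1's lower leg becomes R2‖(R3+R4) = 2564 Ω, so V_mid = 16.6 × 2564/4764 = 8.934 V.
Stage 2 is itself unloaded: V_out = V_mid × R4/(R3+R4) = 8.934 × 4820/5640 = 7.63 V.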